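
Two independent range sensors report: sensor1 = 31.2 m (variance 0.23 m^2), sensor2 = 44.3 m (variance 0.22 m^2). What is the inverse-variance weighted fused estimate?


w1 = (1/var1) / (1/var1 + 1/var2)
   = 4.3478 / (4.3478 + 4.5455) = 0.4889
w2 = 1 - w1 = 0.5111
fused = w1*s1 + w2*s2 = 15.2533 + 22.6422
= 37.8956 m


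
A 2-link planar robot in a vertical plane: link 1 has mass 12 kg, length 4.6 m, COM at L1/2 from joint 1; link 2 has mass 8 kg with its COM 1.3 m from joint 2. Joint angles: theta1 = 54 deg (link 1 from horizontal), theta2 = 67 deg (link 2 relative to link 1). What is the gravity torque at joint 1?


Horizontal distance from joint 1 to link-1 COM:
  x_c1 = (L1/2)*cos(t1) = 2.3 * 0.5878 = 1.3519 m
Horizontal distance from joint 1 to link-2 COM:
  x_c2 = L1*cos(t1) + Lc2*cos(t1+t2)
       = 4.6*0.5878 + 1.3*-0.515 = 2.0343 m
tau1 = m1*g*x_c1 + m2*g*x_c2
     = 12*9.81*1.3519 + 8*9.81*2.0343
     = 159.1464 + 159.6489
     = 318.7953 Nm


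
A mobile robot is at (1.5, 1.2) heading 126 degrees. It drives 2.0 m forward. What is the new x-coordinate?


x_new = x0 + d*cos(theta)
= 1.5 + 2.0*cos(126)
= 1.5 + -1.1756
= 0.3244


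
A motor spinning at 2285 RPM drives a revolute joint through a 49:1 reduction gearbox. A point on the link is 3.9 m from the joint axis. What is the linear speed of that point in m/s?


omega_motor = 2285 * 2*pi/60 = 239.2846 rad/s
omega_joint = omega_motor / 49 = 4.8834 rad/s
v = omega_joint * r = 4.8834 * 3.9
= 19.0451 m/s


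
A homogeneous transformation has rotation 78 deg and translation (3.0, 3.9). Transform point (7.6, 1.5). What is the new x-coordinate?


x' = cos(theta)*px - sin(theta)*py + tx
= 0.2079*7.6 - 0.9781*1.5 + 3.0
= 3.1129


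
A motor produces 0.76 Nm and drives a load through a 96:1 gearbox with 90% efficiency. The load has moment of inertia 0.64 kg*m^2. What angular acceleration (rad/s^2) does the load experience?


tau_out = tau_motor * N * eta
= 0.76 * 96 * 0.9 = 65.664 Nm
alpha = tau_out / I = 65.664 / 0.64
= 102.6 rad/s^2


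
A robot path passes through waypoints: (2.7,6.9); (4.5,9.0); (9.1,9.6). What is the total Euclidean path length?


Segment lengths:
  seg1 = sqrt((1.8)^2 + (2.1)^2) = 2.7659
  seg2 = sqrt((4.6)^2 + (0.6)^2) = 4.639
Total = 7.4048


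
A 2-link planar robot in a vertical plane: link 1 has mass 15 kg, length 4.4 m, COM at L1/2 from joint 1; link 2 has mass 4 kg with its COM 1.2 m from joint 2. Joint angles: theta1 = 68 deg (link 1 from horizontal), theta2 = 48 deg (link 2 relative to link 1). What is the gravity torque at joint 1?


Horizontal distance from joint 1 to link-1 COM:
  x_c1 = (L1/2)*cos(t1) = 2.2 * 0.3746 = 0.8241 m
Horizontal distance from joint 1 to link-2 COM:
  x_c2 = L1*cos(t1) + Lc2*cos(t1+t2)
       = 4.4*0.3746 + 1.2*-0.4384 = 1.1222 m
tau1 = m1*g*x_c1 + m2*g*x_c2
     = 15*9.81*0.8241 + 4*9.81*1.1222
     = 121.2714 + 44.0361
     = 165.3074 Nm


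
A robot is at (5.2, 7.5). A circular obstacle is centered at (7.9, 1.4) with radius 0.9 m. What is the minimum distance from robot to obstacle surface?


center_dist = sqrt((5.2-7.9)^2 + (7.5-1.4)^2)
= sqrt(7.29 + 37.21)
= 6.6708
min_dist = center_dist - radius = 6.6708 - 0.9 = 5.7708 m


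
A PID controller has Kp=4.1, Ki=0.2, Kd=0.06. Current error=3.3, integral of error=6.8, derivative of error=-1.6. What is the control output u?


u = Kp*e + Ki*int(e) + Kd*de/dt
= 4.1*3.3 + 0.2*6.8 + 0.06*(-1.6)
= 13.53 + 1.36 + -0.096
= 14.794


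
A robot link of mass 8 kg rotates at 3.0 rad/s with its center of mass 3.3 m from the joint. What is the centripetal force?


F = m * omega^2 * r
= 8 * 3.0^2 * 3.3
= 8 * 9.0 * 3.3
= 237.6 N


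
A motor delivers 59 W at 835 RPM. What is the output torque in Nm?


omega = 835 * 2*pi/60 = 87.441 rad/s
tau = P / omega = 59 / 87.441
= 0.6747 Nm


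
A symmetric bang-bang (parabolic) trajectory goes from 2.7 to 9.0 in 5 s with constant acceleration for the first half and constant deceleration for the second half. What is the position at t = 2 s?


Symmetric rest-to-rest: each phase covers (pf-p0)/2 in time T/2. 0.5*a*(T/2)^2 = (pf-p0)/2 => a = 4*(pf-p0)/T^2
a = 4*(9.0-2.7)/5^2 = 1.008
t = 2 is in the acceleration phase (t <= T/2).
p = p0 + 0.5*a*t^2 = 2.7 + 0.5*1.008*2^2
= 4.716


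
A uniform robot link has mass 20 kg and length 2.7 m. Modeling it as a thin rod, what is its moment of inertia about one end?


I = (1/3) * m * L^2
= (1/3) * 20 * 2.7^2
= 0.333333 * 20 * 7.29
= 48.6 kg*m^2


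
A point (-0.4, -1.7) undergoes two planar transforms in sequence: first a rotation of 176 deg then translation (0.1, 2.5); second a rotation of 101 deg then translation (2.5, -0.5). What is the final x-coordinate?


After transform 1:
x1 = cos(176)*-0.4 - sin(176)*-1.7 + 0.1 = 0.6176
y1 = sin(176)*-0.4 + cos(176)*-1.7 + 2.5 = 4.168
After transform 2:
x2 = cos(101)*0.6176 - sin(101)*4.168 + 2.5
= -1.7092


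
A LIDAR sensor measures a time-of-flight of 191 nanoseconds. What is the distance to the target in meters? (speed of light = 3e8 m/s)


tof = 191 ns = 1.91e-07 s
dist = c * tof / 2
= 3e8 * 1.91e-07 / 2
= 28.65 m


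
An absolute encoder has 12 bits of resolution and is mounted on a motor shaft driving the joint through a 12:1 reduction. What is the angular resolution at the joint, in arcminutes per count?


counts = 2^12 = 4096
effective counts at joint = 4096 * 12 = 49152
resolution = 360*60 / 49152
= 0.4395 arcmin/count


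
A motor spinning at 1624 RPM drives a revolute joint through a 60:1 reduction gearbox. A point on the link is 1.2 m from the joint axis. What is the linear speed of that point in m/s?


omega_motor = 1624 * 2*pi/60 = 170.0649 rad/s
omega_joint = omega_motor / 60 = 2.8344 rad/s
v = omega_joint * r = 2.8344 * 1.2
= 3.4013 m/s


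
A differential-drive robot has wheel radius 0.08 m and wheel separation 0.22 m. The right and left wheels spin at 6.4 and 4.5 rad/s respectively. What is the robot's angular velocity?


vR = r*wR = 0.08*6.4 = 0.512 m/s
vL = r*wL = 0.08*4.5 = 0.36 m/s
v = (vR+vL)/2 = 0.436 m/s
omega = (vR-vL)/L = 0.6909 rad/s
angular velocity = 0.6909 rad/s


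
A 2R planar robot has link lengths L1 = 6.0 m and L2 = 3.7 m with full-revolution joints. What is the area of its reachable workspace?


r_max = L1 + L2 = 9.7 m
r_min = |L1 - L2| = 2.3 m
Area = pi*(r_max^2 - r_min^2)
= pi*(94.09 - 5.29)
= pi * 88.8
= 278.9734 m^2


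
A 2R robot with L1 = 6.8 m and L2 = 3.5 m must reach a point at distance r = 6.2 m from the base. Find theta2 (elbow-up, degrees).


cos(theta2) = (r^2 - L1^2 - L2^2) / (2*L1*L2)
cos(theta2) = (38.44 - 46.24 - 12.25) / 47.6
cos(theta2) = -0.421218
theta2 = 114.9115 degrees


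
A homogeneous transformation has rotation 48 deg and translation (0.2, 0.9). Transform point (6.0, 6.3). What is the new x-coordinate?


x' = cos(theta)*px - sin(theta)*py + tx
= 0.6691*6.0 - 0.7431*6.3 + 0.2
= -0.467


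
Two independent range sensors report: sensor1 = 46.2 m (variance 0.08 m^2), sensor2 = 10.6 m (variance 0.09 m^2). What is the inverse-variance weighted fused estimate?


w1 = (1/var1) / (1/var1 + 1/var2)
   = 12.5 / (12.5 + 11.1111) = 0.5294
w2 = 1 - w1 = 0.4706
fused = w1*s1 + w2*s2 = 24.4588 + 4.9882
= 29.4471 m


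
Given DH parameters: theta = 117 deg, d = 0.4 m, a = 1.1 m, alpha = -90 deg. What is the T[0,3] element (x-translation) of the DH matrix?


T[0,3] = a * cos(theta)
= 1.1 * cos(117 deg)
= 1.1 * -0.454
= -0.4994


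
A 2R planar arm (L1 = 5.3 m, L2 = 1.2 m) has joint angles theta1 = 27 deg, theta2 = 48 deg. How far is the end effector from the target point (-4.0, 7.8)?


End effector via forward kinematics:
x = L1*cos(t1) + L2*cos(t1+t2) = 5.0329
y = L1*sin(t1) + L2*sin(t1+t2) = 3.5653
Distance to target:
d = sqrt((-4.0 - 5.0329)^2 + (7.8 - 3.5653)^2)
= sqrt(81.5936 + 17.933)
= 9.9763 m


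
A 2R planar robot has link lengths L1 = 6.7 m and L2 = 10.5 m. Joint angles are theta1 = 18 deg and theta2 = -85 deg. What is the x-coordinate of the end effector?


Convert angles to radians: theta1 = 0.3142, theta2 = -1.4835
x = L1*cos(theta1) + L2*cos(theta1+theta2)
x = 6.3721 + 4.1027
x = 10.4748


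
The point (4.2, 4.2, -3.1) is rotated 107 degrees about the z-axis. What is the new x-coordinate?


Rotation about z-axis: x' = x*cos(theta) - y*sin(theta)
= 4.2 * -0.2924 - 4.2 * 0.9563
= -5.2444


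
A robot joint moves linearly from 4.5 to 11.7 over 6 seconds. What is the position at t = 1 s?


s = t/T = 1/6 = 0.1667
p(t) = p0 + (pf-p0)*s
= 4.5 + (11.7 - 4.5) * 0.1667
= 5.7


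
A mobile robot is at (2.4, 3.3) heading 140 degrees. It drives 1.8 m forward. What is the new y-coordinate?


y_new = y0 + d*sin(theta)
= 3.3 + 1.8*sin(140)
= 3.3 + 1.157
= 4.457


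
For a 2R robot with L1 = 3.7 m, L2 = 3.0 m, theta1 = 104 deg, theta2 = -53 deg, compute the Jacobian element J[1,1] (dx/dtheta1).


J[1,1] = -L1*sin(t1) - L2*sin(t1+t2)
= -3.7*sin(104) - 3.0*sin(51)
= -5.9215


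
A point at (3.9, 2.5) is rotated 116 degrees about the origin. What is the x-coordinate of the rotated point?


x' = x*cos(theta) - y*sin(theta)
cos(116 deg) = -0.4384, sin(116 deg) = 0.8988
x' = 3.9 * -0.4384 - 2.5 * 0.8988
= -1.7096 - 2.247
= -3.9566


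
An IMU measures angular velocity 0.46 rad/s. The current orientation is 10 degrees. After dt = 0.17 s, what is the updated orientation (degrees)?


delta_theta = w * dt = 0.46 * 0.17 = 0.0782 rad
= 4.4805 deg
theta_new = 10 + 4.4805 = 14.4805 deg


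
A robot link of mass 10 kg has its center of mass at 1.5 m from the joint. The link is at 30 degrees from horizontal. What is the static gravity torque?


tau = m*g*L*cos(angle)
= 10 * 9.81 * 1.5 * cos(30 deg)
= 10 * 9.81 * 1.5 * 0.866
= 127.4356 Nm


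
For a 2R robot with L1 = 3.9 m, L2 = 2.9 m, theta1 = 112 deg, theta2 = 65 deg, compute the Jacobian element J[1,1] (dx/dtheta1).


J[1,1] = -L1*sin(t1) - L2*sin(t1+t2)
= -3.9*sin(112) - 2.9*sin(177)
= -3.7678


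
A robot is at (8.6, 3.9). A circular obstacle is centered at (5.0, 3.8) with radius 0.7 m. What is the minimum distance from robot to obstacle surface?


center_dist = sqrt((8.6-5.0)^2 + (3.9-3.8)^2)
= sqrt(12.96 + 0.01)
= 3.6014
min_dist = center_dist - radius = 3.6014 - 0.7 = 2.9014 m


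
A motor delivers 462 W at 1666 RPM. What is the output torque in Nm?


omega = 1666 * 2*pi/60 = 174.4631 rad/s
tau = P / omega = 462 / 174.4631
= 2.6481 Nm


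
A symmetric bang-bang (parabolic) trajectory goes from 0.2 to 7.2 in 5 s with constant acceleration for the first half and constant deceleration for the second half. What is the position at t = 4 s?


Symmetric rest-to-rest: each phase covers (pf-p0)/2 in time T/2. 0.5*a*(T/2)^2 = (pf-p0)/2 => a = 4*(pf-p0)/T^2
a = 4*(7.2-0.2)/5^2 = 1.12
t = 4 is in the deceleration phase (t > T/2).
p = pf - 0.5*a*(T-t)^2 = 7.2 - 0.5*1.12*1^2
= 6.64


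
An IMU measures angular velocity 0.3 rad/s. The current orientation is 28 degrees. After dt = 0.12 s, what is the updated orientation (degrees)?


delta_theta = w * dt = 0.3 * 0.12 = 0.036 rad
= 2.0626 deg
theta_new = 28 + 2.0626 = 30.0626 deg


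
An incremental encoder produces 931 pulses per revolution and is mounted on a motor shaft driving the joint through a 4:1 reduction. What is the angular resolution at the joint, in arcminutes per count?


counts per rev = 931
effective counts at joint = 931 * 4 = 3724
resolution = 360*60 / 3724
= 5.8002 arcmin/count


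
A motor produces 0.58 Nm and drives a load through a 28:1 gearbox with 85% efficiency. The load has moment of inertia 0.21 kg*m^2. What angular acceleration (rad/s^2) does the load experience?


tau_out = tau_motor * N * eta
= 0.58 * 28 * 0.85 = 13.804 Nm
alpha = tau_out / I = 13.804 / 0.21
= 65.7333 rad/s^2


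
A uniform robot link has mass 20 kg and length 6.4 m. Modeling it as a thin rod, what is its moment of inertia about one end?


I = (1/3) * m * L^2
= (1/3) * 20 * 6.4^2
= 0.333333 * 20 * 40.96
= 273.0667 kg*m^2


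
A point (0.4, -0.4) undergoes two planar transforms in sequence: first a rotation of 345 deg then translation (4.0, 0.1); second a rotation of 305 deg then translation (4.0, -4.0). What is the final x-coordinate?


After transform 1:
x1 = cos(345)*0.4 - sin(345)*-0.4 + 4.0 = 4.2828
y1 = sin(345)*0.4 + cos(345)*-0.4 + 0.1 = -0.3899
After transform 2:
x2 = cos(305)*4.2828 - sin(305)*-0.3899 + 4.0
= 6.1372


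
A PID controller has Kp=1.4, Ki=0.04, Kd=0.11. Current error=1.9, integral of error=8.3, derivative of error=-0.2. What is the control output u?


u = Kp*e + Ki*int(e) + Kd*de/dt
= 1.4*1.9 + 0.04*8.3 + 0.11*(-0.2)
= 2.66 + 0.332 + -0.022
= 2.97


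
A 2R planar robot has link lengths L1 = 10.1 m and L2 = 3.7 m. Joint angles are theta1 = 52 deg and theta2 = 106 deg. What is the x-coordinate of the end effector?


Convert angles to radians: theta1 = 0.9076, theta2 = 1.85
x = L1*cos(theta1) + L2*cos(theta1+theta2)
x = 6.2182 + -3.4306
x = 2.7876


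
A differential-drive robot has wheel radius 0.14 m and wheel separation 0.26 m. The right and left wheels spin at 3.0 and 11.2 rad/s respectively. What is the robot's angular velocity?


vR = r*wR = 0.14*3.0 = 0.42 m/s
vL = r*wL = 0.14*11.2 = 1.568 m/s
v = (vR+vL)/2 = 0.994 m/s
omega = (vR-vL)/L = -4.4154 rad/s
angular velocity = -4.4154 rad/s


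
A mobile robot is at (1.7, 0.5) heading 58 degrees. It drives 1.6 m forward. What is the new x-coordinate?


x_new = x0 + d*cos(theta)
= 1.7 + 1.6*cos(58)
= 1.7 + 0.8479
= 2.5479


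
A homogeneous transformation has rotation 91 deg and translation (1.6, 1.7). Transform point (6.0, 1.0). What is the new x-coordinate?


x' = cos(theta)*px - sin(theta)*py + tx
= -0.0175*6.0 - 0.9998*1.0 + 1.6
= 0.4954


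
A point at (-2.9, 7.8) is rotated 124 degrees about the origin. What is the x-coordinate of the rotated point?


x' = x*cos(theta) - y*sin(theta)
cos(124 deg) = -0.5592, sin(124 deg) = 0.829
x' = -2.9 * -0.5592 - 7.8 * 0.829
= 1.6217 - 6.4665
= -4.8448


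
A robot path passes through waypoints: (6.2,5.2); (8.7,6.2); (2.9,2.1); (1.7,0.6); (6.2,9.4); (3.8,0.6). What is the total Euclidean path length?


Segment lengths:
  seg1 = sqrt((2.5)^2 + (1.0)^2) = 2.6926
  seg2 = sqrt((-5.8)^2 + (-4.1)^2) = 7.1028
  seg3 = sqrt((-1.2)^2 + (-1.5)^2) = 1.9209
  seg4 = sqrt((4.5)^2 + (8.8)^2) = 9.8838
  seg5 = sqrt((-2.4)^2 + (-8.8)^2) = 9.1214
Total = 30.7216


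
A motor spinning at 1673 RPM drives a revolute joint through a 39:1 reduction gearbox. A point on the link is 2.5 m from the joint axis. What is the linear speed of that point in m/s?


omega_motor = 1673 * 2*pi/60 = 175.1962 rad/s
omega_joint = omega_motor / 39 = 4.4922 rad/s
v = omega_joint * r = 4.4922 * 2.5
= 11.2305 m/s


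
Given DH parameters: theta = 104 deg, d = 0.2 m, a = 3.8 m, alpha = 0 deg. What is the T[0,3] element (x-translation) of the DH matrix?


T[0,3] = a * cos(theta)
= 3.8 * cos(104 deg)
= 3.8 * -0.2419
= -0.9193


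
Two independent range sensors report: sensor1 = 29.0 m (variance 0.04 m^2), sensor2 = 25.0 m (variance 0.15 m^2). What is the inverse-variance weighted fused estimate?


w1 = (1/var1) / (1/var1 + 1/var2)
   = 25.0 / (25.0 + 6.6667) = 0.7895
w2 = 1 - w1 = 0.2105
fused = w1*s1 + w2*s2 = 22.8947 + 5.2632
= 28.1579 m


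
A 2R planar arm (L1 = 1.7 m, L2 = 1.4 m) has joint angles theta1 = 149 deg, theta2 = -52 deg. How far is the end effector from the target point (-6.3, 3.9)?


End effector via forward kinematics:
x = L1*cos(t1) + L2*cos(t1+t2) = -1.6278
y = L1*sin(t1) + L2*sin(t1+t2) = 2.2651
Distance to target:
d = sqrt((-6.3 - -1.6278)^2 + (3.9 - 2.2651)^2)
= sqrt(21.8294 + 2.6728)
= 4.95 m


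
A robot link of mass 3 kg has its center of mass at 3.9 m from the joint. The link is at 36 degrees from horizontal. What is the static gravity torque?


tau = m*g*L*cos(angle)
= 3 * 9.81 * 3.9 * cos(36 deg)
= 3 * 9.81 * 3.9 * 0.809
= 92.8565 Nm


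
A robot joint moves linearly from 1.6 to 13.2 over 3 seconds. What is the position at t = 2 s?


s = t/T = 2/3 = 0.6667
p(t) = p0 + (pf-p0)*s
= 1.6 + (13.2 - 1.6) * 0.6667
= 9.3333


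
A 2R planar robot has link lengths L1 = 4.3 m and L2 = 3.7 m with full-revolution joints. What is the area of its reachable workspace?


r_max = L1 + L2 = 8.0 m
r_min = |L1 - L2| = 0.6 m
Area = pi*(r_max^2 - r_min^2)
= pi*(64.0 - 0.36)
= pi * 63.64
= 199.931 m^2


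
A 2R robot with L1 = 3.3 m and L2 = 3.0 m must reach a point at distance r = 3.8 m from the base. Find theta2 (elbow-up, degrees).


cos(theta2) = (r^2 - L1^2 - L2^2) / (2*L1*L2)
cos(theta2) = (14.44 - 10.89 - 9.0) / 19.8
cos(theta2) = -0.275253
theta2 = 105.9771 degrees


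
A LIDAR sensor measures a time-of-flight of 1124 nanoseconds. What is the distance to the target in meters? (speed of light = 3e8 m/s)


tof = 1124 ns = 1.124e-06 s
dist = c * tof / 2
= 3e8 * 1.124e-06 / 2
= 168.6 m


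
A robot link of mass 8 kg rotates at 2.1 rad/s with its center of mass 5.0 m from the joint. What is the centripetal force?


F = m * omega^2 * r
= 8 * 2.1^2 * 5.0
= 8 * 4.41 * 5.0
= 176.4 N


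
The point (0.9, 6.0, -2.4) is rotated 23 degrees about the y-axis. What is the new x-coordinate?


Rotation about y-axis: x' = x*cos(theta) + z*sin(theta)
= 0.9 * 0.9205 + -2.4 * 0.3907
= -0.1093


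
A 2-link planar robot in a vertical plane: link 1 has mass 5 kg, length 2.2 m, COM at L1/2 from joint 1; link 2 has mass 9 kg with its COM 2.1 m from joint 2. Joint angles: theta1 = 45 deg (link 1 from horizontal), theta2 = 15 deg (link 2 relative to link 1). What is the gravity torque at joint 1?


Horizontal distance from joint 1 to link-1 COM:
  x_c1 = (L1/2)*cos(t1) = 1.1 * 0.7071 = 0.7778 m
Horizontal distance from joint 1 to link-2 COM:
  x_c2 = L1*cos(t1) + Lc2*cos(t1+t2)
       = 2.2*0.7071 + 2.1*0.5 = 2.6056 m
tau1 = m1*g*x_c1 + m2*g*x_c2
     = 5*9.81*0.7778 + 9*9.81*2.6056
     = 38.1519 + 230.0515
     = 268.2035 Nm


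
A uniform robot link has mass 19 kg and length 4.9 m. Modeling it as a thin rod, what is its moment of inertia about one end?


I = (1/3) * m * L^2
= (1/3) * 19 * 4.9^2
= 0.333333 * 19 * 24.01
= 152.0633 kg*m^2


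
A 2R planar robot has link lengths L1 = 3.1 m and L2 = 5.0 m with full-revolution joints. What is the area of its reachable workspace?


r_max = L1 + L2 = 8.1 m
r_min = |L1 - L2| = 1.9 m
Area = pi*(r_max^2 - r_min^2)
= pi*(65.61 - 3.61)
= pi * 62.0
= 194.7787 m^2


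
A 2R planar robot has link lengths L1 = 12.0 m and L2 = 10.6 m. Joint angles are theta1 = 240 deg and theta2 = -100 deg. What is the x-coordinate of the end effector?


Convert angles to radians: theta1 = 4.1888, theta2 = -1.7453
x = L1*cos(theta1) + L2*cos(theta1+theta2)
x = -6.0 + -8.1201
x = -14.1201


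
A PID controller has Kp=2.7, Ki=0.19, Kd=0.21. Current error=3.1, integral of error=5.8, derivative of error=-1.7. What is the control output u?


u = Kp*e + Ki*int(e) + Kd*de/dt
= 2.7*3.1 + 0.19*5.8 + 0.21*(-1.7)
= 8.37 + 1.102 + -0.357
= 9.115


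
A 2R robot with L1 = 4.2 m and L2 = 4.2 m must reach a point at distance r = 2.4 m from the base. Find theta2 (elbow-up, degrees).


cos(theta2) = (r^2 - L1^2 - L2^2) / (2*L1*L2)
cos(theta2) = (5.76 - 17.64 - 17.64) / 35.28
cos(theta2) = -0.836735
theta2 = 146.7969 degrees


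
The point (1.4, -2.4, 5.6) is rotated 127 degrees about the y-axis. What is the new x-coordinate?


Rotation about y-axis: x' = x*cos(theta) + z*sin(theta)
= 1.4 * -0.6018 + 5.6 * 0.7986
= 3.6298


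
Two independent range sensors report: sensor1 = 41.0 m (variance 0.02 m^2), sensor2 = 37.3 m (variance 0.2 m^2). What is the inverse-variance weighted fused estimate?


w1 = (1/var1) / (1/var1 + 1/var2)
   = 50.0 / (50.0 + 5.0) = 0.9091
w2 = 1 - w1 = 0.0909
fused = w1*s1 + w2*s2 = 37.2727 + 3.3909
= 40.6636 m


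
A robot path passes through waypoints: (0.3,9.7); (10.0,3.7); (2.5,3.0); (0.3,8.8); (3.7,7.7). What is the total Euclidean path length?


Segment lengths:
  seg1 = sqrt((9.7)^2 + (-6.0)^2) = 11.4057
  seg2 = sqrt((-7.5)^2 + (-0.7)^2) = 7.5326
  seg3 = sqrt((-2.2)^2 + (5.8)^2) = 6.2032
  seg4 = sqrt((3.4)^2 + (-1.1)^2) = 3.5735
Total = 28.715


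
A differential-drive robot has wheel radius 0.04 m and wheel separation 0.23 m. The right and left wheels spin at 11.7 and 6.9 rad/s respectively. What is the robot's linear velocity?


vR = r*wR = 0.04*11.7 = 0.468 m/s
vL = r*wL = 0.04*6.9 = 0.276 m/s
v = (vR+vL)/2 = 0.372 m/s
omega = (vR-vL)/L = 0.8348 rad/s
linear velocity = 0.372 m/s


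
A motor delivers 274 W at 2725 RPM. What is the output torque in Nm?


omega = 2725 * 2*pi/60 = 285.3613 rad/s
tau = P / omega = 274 / 285.3613
= 0.9602 Nm


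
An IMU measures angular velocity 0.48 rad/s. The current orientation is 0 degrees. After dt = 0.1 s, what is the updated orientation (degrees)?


delta_theta = w * dt = 0.48 * 0.1 = 0.048 rad
= 2.7502 deg
theta_new = 0 + 2.7502 = 2.7502 deg


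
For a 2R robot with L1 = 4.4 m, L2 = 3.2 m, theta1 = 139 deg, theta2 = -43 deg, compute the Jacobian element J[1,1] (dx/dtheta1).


J[1,1] = -L1*sin(t1) - L2*sin(t1+t2)
= -4.4*sin(139) - 3.2*sin(96)
= -6.0691


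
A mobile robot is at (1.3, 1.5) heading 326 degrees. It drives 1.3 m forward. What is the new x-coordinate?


x_new = x0 + d*cos(theta)
= 1.3 + 1.3*cos(326)
= 1.3 + 1.0777
= 2.3777


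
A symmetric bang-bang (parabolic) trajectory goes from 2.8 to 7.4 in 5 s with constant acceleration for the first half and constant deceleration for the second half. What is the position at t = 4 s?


Symmetric rest-to-rest: each phase covers (pf-p0)/2 in time T/2. 0.5*a*(T/2)^2 = (pf-p0)/2 => a = 4*(pf-p0)/T^2
a = 4*(7.4-2.8)/5^2 = 0.736
t = 4 is in the deceleration phase (t > T/2).
p = pf - 0.5*a*(T-t)^2 = 7.4 - 0.5*0.736*1^2
= 7.032


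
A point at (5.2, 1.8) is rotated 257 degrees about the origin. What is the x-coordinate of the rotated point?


x' = x*cos(theta) - y*sin(theta)
cos(257 deg) = -0.225, sin(257 deg) = -0.9744
x' = 5.2 * -0.225 - 1.8 * -0.9744
= -1.1697 - -1.7539
= 0.5841


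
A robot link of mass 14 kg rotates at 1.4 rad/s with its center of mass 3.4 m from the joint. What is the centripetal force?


F = m * omega^2 * r
= 14 * 1.4^2 * 3.4
= 14 * 1.96 * 3.4
= 93.296 N


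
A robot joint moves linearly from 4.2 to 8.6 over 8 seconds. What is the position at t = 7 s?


s = t/T = 7/8 = 0.875
p(t) = p0 + (pf-p0)*s
= 4.2 + (8.6 - 4.2) * 0.875
= 8.05


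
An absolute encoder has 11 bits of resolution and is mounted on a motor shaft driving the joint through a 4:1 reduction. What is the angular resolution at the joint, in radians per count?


counts = 2^11 = 2048
effective counts at joint = 2048 * 4 = 8192
resolution = 2*pi / 8192
= 7.6699e-04 rad/count


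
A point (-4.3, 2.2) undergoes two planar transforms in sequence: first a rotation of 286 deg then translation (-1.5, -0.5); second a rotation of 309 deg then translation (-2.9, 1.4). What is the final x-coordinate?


After transform 1:
x1 = cos(286)*-4.3 - sin(286)*2.2 + -1.5 = -0.5705
y1 = sin(286)*-4.3 + cos(286)*2.2 + -0.5 = 4.2398
After transform 2:
x2 = cos(309)*-0.5705 - sin(309)*4.2398 + -2.9
= 0.036


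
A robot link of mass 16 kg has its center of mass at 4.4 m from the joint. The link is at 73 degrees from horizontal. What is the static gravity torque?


tau = m*g*L*cos(angle)
= 16 * 9.81 * 4.4 * cos(73 deg)
= 16 * 9.81 * 4.4 * 0.2924
= 201.9189 Nm


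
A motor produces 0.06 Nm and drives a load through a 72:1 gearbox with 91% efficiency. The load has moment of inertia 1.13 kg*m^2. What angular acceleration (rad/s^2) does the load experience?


tau_out = tau_motor * N * eta
= 0.06 * 72 * 0.91 = 3.9312 Nm
alpha = tau_out / I = 3.9312 / 1.13
= 3.4789 rad/s^2


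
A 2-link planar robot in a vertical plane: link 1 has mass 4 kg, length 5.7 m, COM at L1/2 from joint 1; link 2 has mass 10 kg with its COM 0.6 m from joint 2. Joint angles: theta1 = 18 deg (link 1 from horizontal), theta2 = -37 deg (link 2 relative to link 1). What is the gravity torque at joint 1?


Horizontal distance from joint 1 to link-1 COM:
  x_c1 = (L1/2)*cos(t1) = 2.85 * 0.9511 = 2.7105 m
Horizontal distance from joint 1 to link-2 COM:
  x_c2 = L1*cos(t1) + Lc2*cos(t1+t2)
       = 5.7*0.9511 + 0.6*0.9455 = 5.9883 m
tau1 = m1*g*x_c1 + m2*g*x_c2
     = 4*9.81*2.7105 + 10*9.81*5.9883
     = 106.3605 + 587.4555
     = 693.816 Nm


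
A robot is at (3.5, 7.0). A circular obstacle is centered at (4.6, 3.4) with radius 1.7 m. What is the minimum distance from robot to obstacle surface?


center_dist = sqrt((3.5-4.6)^2 + (7.0-3.4)^2)
= sqrt(1.21 + 12.96)
= 3.7643
min_dist = center_dist - radius = 3.7643 - 1.7 = 2.0643 m


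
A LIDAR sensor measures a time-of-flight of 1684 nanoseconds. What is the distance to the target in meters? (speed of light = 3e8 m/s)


tof = 1684 ns = 1.684e-06 s
dist = c * tof / 2
= 3e8 * 1.684e-06 / 2
= 252.6 m


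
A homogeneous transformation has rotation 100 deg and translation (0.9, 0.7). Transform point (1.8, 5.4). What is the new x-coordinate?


x' = cos(theta)*px - sin(theta)*py + tx
= -0.1736*1.8 - 0.9848*5.4 + 0.9
= -4.7305


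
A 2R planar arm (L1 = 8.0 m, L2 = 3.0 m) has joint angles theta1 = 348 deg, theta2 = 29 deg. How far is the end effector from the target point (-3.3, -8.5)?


End effector via forward kinematics:
x = L1*cos(t1) + L2*cos(t1+t2) = 10.6941
y = L1*sin(t1) + L2*sin(t1+t2) = -0.7862
Distance to target:
d = sqrt((-3.3 - 10.6941)^2 + (-8.5 - -0.7862)^2)
= sqrt(195.8347 + 59.503)
= 15.9793 m


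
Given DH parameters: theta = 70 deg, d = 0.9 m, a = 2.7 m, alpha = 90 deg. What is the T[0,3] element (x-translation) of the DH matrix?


T[0,3] = a * cos(theta)
= 2.7 * cos(70 deg)
= 2.7 * 0.342
= 0.9235


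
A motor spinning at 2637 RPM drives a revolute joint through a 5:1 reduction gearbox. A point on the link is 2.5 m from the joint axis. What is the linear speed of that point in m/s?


omega_motor = 2637 * 2*pi/60 = 276.146 rad/s
omega_joint = omega_motor / 5 = 55.2292 rad/s
v = omega_joint * r = 55.2292 * 2.5
= 138.073 m/s


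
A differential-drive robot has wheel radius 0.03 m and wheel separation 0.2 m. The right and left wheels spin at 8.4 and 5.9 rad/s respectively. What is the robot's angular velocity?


vR = r*wR = 0.03*8.4 = 0.252 m/s
vL = r*wL = 0.03*5.9 = 0.177 m/s
v = (vR+vL)/2 = 0.2145 m/s
omega = (vR-vL)/L = 0.375 rad/s
angular velocity = 0.375 rad/s


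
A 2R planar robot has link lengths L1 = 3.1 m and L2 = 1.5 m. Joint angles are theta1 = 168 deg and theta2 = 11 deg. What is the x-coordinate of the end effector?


Convert angles to radians: theta1 = 2.9322, theta2 = 0.192
x = L1*cos(theta1) + L2*cos(theta1+theta2)
x = -3.0323 + -1.4998
x = -4.532


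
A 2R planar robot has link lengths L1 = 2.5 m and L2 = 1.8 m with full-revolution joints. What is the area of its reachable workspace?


r_max = L1 + L2 = 4.3 m
r_min = |L1 - L2| = 0.7 m
Area = pi*(r_max^2 - r_min^2)
= pi*(18.49 - 0.49)
= pi * 18.0
= 56.5487 m^2


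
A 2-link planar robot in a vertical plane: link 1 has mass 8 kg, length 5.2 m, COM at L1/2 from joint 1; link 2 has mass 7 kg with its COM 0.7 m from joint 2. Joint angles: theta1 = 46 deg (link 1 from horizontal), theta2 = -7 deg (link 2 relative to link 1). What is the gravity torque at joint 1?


Horizontal distance from joint 1 to link-1 COM:
  x_c1 = (L1/2)*cos(t1) = 2.6 * 0.6947 = 1.8061 m
Horizontal distance from joint 1 to link-2 COM:
  x_c2 = L1*cos(t1) + Lc2*cos(t1+t2)
       = 5.2*0.6947 + 0.7*0.7771 = 4.1562 m
tau1 = m1*g*x_c1 + m2*g*x_c2
     = 8*9.81*1.8061 + 7*9.81*4.1562
     = 141.7437 + 285.408
     = 427.1517 Nm


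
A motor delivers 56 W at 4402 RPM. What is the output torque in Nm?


omega = 4402 * 2*pi/60 = 460.9764 rad/s
tau = P / omega = 56 / 460.9764
= 0.1215 Nm


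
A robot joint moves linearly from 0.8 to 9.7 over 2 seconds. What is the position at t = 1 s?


s = t/T = 1/2 = 0.5
p(t) = p0 + (pf-p0)*s
= 0.8 + (9.7 - 0.8) * 0.5
= 5.25


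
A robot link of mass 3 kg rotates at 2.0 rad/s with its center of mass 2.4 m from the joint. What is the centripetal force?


F = m * omega^2 * r
= 3 * 2.0^2 * 2.4
= 3 * 4.0 * 2.4
= 28.8 N


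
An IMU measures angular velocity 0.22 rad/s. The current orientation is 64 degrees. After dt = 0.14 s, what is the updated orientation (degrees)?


delta_theta = w * dt = 0.22 * 0.14 = 0.0308 rad
= 1.7647 deg
theta_new = 64 + 1.7647 = 65.7647 deg


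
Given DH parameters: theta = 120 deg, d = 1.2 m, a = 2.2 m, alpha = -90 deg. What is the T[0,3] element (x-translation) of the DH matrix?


T[0,3] = a * cos(theta)
= 2.2 * cos(120 deg)
= 2.2 * -0.5
= -1.1


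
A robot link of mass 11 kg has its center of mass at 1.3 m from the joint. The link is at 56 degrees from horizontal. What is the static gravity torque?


tau = m*g*L*cos(angle)
= 11 * 9.81 * 1.3 * cos(56 deg)
= 11 * 9.81 * 1.3 * 0.5592
= 78.4453 Nm


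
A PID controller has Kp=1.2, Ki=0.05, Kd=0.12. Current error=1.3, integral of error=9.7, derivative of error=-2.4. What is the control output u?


u = Kp*e + Ki*int(e) + Kd*de/dt
= 1.2*1.3 + 0.05*9.7 + 0.12*(-2.4)
= 1.56 + 0.485 + -0.288
= 1.757


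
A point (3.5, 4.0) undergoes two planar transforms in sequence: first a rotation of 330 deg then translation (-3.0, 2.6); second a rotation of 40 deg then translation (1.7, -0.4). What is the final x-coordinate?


After transform 1:
x1 = cos(330)*3.5 - sin(330)*4.0 + -3.0 = 2.0311
y1 = sin(330)*3.5 + cos(330)*4.0 + 2.6 = 4.3141
After transform 2:
x2 = cos(40)*2.0311 - sin(40)*4.3141 + 1.7
= 0.4829


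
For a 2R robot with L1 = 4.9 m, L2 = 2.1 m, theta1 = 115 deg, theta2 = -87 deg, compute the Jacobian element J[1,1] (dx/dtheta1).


J[1,1] = -L1*sin(t1) - L2*sin(t1+t2)
= -4.9*sin(115) - 2.1*sin(28)
= -5.4268


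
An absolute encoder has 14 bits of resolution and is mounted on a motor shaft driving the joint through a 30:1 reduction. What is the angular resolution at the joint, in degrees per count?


counts = 2^14 = 16384
effective counts at joint = 16384 * 30 = 491520
resolution = 360 / 491520
= 7.3242e-04 deg/count


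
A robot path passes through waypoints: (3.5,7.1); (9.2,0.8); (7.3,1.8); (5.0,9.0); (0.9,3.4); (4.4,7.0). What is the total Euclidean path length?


Segment lengths:
  seg1 = sqrt((5.7)^2 + (-6.3)^2) = 8.4959
  seg2 = sqrt((-1.9)^2 + (1.0)^2) = 2.1471
  seg3 = sqrt((-2.3)^2 + (7.2)^2) = 7.5584
  seg4 = sqrt((-4.1)^2 + (-5.6)^2) = 6.9405
  seg5 = sqrt((3.5)^2 + (3.6)^2) = 5.021
Total = 30.1628


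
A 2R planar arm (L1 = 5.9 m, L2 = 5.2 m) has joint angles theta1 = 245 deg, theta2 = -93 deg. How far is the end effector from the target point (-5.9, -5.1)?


End effector via forward kinematics:
x = L1*cos(t1) + L2*cos(t1+t2) = -7.0848
y = L1*sin(t1) + L2*sin(t1+t2) = -2.906
Distance to target:
d = sqrt((-5.9 - -7.0848)^2 + (-5.1 - -2.906)^2)
= sqrt(1.4037 + 4.8138)
= 2.4935 m


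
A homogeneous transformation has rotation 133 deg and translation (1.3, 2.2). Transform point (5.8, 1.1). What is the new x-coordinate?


x' = cos(theta)*px - sin(theta)*py + tx
= -0.682*5.8 - 0.7314*1.1 + 1.3
= -3.4601


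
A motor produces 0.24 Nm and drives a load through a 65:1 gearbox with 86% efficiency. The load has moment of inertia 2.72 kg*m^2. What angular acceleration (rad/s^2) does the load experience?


tau_out = tau_motor * N * eta
= 0.24 * 65 * 0.86 = 13.416 Nm
alpha = tau_out / I = 13.416 / 2.72
= 4.9324 rad/s^2


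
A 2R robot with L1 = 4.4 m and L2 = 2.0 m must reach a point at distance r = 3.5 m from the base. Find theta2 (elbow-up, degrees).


cos(theta2) = (r^2 - L1^2 - L2^2) / (2*L1*L2)
cos(theta2) = (12.25 - 19.36 - 4.0) / 17.6
cos(theta2) = -0.63125
theta2 = 129.1424 degrees


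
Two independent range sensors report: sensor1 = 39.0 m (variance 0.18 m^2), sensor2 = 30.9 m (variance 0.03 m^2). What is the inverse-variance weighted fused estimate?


w1 = (1/var1) / (1/var1 + 1/var2)
   = 5.5556 / (5.5556 + 33.3333) = 0.1429
w2 = 1 - w1 = 0.8571
fused = w1*s1 + w2*s2 = 5.5714 + 26.4857
= 32.0571 m


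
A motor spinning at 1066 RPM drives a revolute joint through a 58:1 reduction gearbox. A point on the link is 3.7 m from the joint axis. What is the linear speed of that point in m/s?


omega_motor = 1066 * 2*pi/60 = 111.6313 rad/s
omega_joint = omega_motor / 58 = 1.9247 rad/s
v = omega_joint * r = 1.9247 * 3.7
= 7.1213 m/s


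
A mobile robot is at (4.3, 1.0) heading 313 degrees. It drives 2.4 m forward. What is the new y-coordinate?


y_new = y0 + d*sin(theta)
= 1.0 + 2.4*sin(313)
= 1.0 + -1.7552
= -0.7552


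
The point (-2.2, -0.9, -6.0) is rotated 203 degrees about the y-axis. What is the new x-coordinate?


Rotation about y-axis: x' = x*cos(theta) + z*sin(theta)
= -2.2 * -0.9205 + -6.0 * -0.3907
= 4.3695


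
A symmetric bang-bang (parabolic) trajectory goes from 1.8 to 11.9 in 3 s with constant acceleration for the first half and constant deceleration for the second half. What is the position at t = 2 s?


Symmetric rest-to-rest: each phase covers (pf-p0)/2 in time T/2. 0.5*a*(T/2)^2 = (pf-p0)/2 => a = 4*(pf-p0)/T^2
a = 4*(11.9-1.8)/3^2 = 4.4889
t = 2 is in the deceleration phase (t > T/2).
p = pf - 0.5*a*(T-t)^2 = 11.9 - 0.5*4.4889*1^2
= 9.6556


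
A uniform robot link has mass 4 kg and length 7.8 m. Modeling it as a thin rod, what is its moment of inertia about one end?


I = (1/3) * m * L^2
= (1/3) * 4 * 7.8^2
= 0.333333 * 4 * 60.84
= 81.12 kg*m^2


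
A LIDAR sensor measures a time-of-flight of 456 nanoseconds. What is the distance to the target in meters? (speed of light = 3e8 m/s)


tof = 456 ns = 4.56e-07 s
dist = c * tof / 2
= 3e8 * 4.56e-07 / 2
= 68.4 m


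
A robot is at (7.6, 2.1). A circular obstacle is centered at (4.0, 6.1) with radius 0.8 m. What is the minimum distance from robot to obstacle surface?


center_dist = sqrt((7.6-4.0)^2 + (2.1-6.1)^2)
= sqrt(12.96 + 16.0)
= 5.3814
min_dist = center_dist - radius = 5.3814 - 0.8 = 4.5814 m


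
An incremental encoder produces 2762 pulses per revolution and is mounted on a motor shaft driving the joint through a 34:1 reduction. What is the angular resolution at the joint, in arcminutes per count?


counts per rev = 2762
effective counts at joint = 2762 * 34 = 93908
resolution = 360*60 / 93908
= 0.23 arcmin/count


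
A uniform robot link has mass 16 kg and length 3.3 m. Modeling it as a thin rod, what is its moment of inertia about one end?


I = (1/3) * m * L^2
= (1/3) * 16 * 3.3^2
= 0.333333 * 16 * 10.89
= 58.08 kg*m^2


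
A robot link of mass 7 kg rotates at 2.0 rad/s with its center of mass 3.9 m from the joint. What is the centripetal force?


F = m * omega^2 * r
= 7 * 2.0^2 * 3.9
= 7 * 4.0 * 3.9
= 109.2 N


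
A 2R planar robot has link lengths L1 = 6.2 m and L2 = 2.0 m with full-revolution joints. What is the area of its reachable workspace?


r_max = L1 + L2 = 8.2 m
r_min = |L1 - L2| = 4.2 m
Area = pi*(r_max^2 - r_min^2)
= pi*(67.24 - 17.64)
= pi * 49.6
= 155.823 m^2


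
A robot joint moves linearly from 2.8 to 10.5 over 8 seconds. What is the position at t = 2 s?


s = t/T = 2/8 = 0.25
p(t) = p0 + (pf-p0)*s
= 2.8 + (10.5 - 2.8) * 0.25
= 4.725


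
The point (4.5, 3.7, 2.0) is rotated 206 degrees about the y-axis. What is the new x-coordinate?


Rotation about y-axis: x' = x*cos(theta) + z*sin(theta)
= 4.5 * -0.8988 + 2.0 * -0.4384
= -4.9213


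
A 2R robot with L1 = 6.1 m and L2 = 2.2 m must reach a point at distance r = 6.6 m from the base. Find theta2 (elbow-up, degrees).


cos(theta2) = (r^2 - L1^2 - L2^2) / (2*L1*L2)
cos(theta2) = (43.56 - 37.21 - 4.84) / 26.84
cos(theta2) = 0.056259
theta2 = 86.7749 degrees


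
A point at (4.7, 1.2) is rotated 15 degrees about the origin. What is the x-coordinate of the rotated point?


x' = x*cos(theta) - y*sin(theta)
cos(15 deg) = 0.9659, sin(15 deg) = 0.2588
x' = 4.7 * 0.9659 - 1.2 * 0.2588
= 4.5399 - 0.3106
= 4.2293


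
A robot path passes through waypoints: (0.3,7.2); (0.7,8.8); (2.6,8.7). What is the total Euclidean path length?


Segment lengths:
  seg1 = sqrt((0.4)^2 + (1.6)^2) = 1.6492
  seg2 = sqrt((1.9)^2 + (-0.1)^2) = 1.9026
Total = 3.5519


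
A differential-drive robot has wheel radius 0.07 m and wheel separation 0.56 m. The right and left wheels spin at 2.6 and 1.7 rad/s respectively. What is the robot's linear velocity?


vR = r*wR = 0.07*2.6 = 0.182 m/s
vL = r*wL = 0.07*1.7 = 0.119 m/s
v = (vR+vL)/2 = 0.1505 m/s
omega = (vR-vL)/L = 0.1125 rad/s
linear velocity = 0.1505 m/s


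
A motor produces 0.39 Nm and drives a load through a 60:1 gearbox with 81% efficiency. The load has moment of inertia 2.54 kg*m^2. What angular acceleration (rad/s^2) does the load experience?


tau_out = tau_motor * N * eta
= 0.39 * 60 * 0.81 = 18.954 Nm
alpha = tau_out / I = 18.954 / 2.54
= 7.4622 rad/s^2


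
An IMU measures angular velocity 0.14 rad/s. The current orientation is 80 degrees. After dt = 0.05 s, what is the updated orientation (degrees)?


delta_theta = w * dt = 0.14 * 0.05 = 0.007 rad
= 0.4011 deg
theta_new = 80 + 0.4011 = 80.4011 deg


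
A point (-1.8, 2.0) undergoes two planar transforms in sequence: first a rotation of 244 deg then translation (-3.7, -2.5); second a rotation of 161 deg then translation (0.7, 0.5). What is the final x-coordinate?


After transform 1:
x1 = cos(244)*-1.8 - sin(244)*2.0 + -3.7 = -1.1133
y1 = sin(244)*-1.8 + cos(244)*2.0 + -2.5 = -1.7589
After transform 2:
x2 = cos(161)*-1.1133 - sin(161)*-1.7589 + 0.7
= 2.3253


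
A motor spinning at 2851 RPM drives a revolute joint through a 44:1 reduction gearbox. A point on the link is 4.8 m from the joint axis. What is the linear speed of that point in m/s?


omega_motor = 2851 * 2*pi/60 = 298.556 rad/s
omega_joint = omega_motor / 44 = 6.7854 rad/s
v = omega_joint * r = 6.7854 * 4.8
= 32.5697 m/s


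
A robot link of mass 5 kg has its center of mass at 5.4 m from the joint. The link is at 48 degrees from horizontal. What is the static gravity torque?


tau = m*g*L*cos(angle)
= 5 * 9.81 * 5.4 * cos(48 deg)
= 5 * 9.81 * 5.4 * 0.6691
= 177.2326 Nm


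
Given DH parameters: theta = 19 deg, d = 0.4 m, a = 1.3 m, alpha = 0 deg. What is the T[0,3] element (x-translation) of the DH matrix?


T[0,3] = a * cos(theta)
= 1.3 * cos(19 deg)
= 1.3 * 0.9455
= 1.2292


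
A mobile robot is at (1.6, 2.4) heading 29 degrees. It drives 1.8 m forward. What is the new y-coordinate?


y_new = y0 + d*sin(theta)
= 2.4 + 1.8*sin(29)
= 2.4 + 0.8727
= 3.2727


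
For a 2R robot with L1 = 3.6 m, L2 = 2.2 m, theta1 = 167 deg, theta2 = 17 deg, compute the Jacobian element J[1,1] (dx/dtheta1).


J[1,1] = -L1*sin(t1) - L2*sin(t1+t2)
= -3.6*sin(167) - 2.2*sin(184)
= -0.6564


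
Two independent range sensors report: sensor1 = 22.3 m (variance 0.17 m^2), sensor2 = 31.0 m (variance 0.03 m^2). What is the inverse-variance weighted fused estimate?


w1 = (1/var1) / (1/var1 + 1/var2)
   = 5.8824 / (5.8824 + 33.3333) = 0.15
w2 = 1 - w1 = 0.85
fused = w1*s1 + w2*s2 = 3.345 + 26.35
= 29.695 m


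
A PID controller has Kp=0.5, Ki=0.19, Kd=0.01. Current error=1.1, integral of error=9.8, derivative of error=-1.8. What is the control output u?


u = Kp*e + Ki*int(e) + Kd*de/dt
= 0.5*1.1 + 0.19*9.8 + 0.01*(-1.8)
= 0.55 + 1.862 + -0.018
= 2.394


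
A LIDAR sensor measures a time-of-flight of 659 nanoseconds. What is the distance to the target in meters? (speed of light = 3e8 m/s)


tof = 659 ns = 6.59e-07 s
dist = c * tof / 2
= 3e8 * 6.59e-07 / 2
= 98.85 m


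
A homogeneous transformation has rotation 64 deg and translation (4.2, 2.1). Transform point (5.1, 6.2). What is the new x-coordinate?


x' = cos(theta)*px - sin(theta)*py + tx
= 0.4384*5.1 - 0.8988*6.2 + 4.2
= 0.8632
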